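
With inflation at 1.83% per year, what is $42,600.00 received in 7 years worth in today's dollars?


Formula: Real value = nominal / (1 + inflation)^years
Price level: (1 + 0.0183)^7 = 1.135351
Real value = $42,600.00 / 1.135351 = $37,521.43

$37,521.43


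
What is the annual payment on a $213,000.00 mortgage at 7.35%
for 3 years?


Formula: PMT = PV * r / (1 - (1+r)^(-n))
Denominator: 1 - (1 + 0.0735)^(-3) = 0.19166
Numerator: $213,000.00 * 0.0735 = 15655.5
PMT = 15655.5 / 0.19166 = $81,683.54

$81,683.54


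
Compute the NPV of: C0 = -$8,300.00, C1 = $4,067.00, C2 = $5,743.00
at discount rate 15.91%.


Formula: NPV = C0 + C1/(1+r) + C2/(1+r)^2
Discount C1: $4,067.00 / (1 + 0.1591) = $3,508.76
Discount C2: $5,743.00 / (1 + 0.1591)^2 = $4,274.61
NPV = -$8,300.00 + $3,508.76 + $4,274.61 = -$516.63

-$516.63


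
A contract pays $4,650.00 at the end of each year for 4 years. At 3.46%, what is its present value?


Formula: PV = PMT * (1 - (1+r)^(-n)) / r
Discount factor: (1 + 0.0346)^(-4) = 0.872791
Bracket: 1 - 0.872791 = 0.127209
PV = $4,650.00 * 0.127209 / 0.0346 = $17,096.05

$17,096.05


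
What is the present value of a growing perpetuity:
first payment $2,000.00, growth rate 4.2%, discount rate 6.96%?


Formula: PV = C / (r - g)
Spread: r - g = 0.0696 - 0.042 = 0.0276
Substituting: PV = $2,000.00 / 0.0276
PV = $72,463.77

$72,463.77


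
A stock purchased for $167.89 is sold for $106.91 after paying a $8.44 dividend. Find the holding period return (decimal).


Formula: HPR = (P1 - P0 + D) / P0
Gain: $106.91 - $167.89 + $8.44 = -$52.54
HPR = -$52.54 / $167.89 = -0.3129

-0.3129


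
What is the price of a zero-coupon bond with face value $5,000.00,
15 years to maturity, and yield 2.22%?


Formula: Price = FV / (1 + r)^n
Substituting: Price = $5,000.00 / (1 + 0.0222)^15
Discount factor: (1.0222)^15 = 1.390075
Price = $5,000.00 / 1.390075 = $3,596.93

$3,596.93


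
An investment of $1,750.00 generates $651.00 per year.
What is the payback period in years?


Formula: Payback = investment / annual cash flow
Substituting: Payback = $1,750.00 / $651.00
Payback = 2.6882 years

2.6882 years


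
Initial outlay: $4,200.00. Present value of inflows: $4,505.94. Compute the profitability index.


Formula: PI = PV(cash flows) / initial investment
Substituting: PI = $4,505.94 / $4,200.00
PI = 1.0728

1.0728


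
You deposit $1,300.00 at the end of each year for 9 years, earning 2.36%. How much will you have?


Formula: FV = PMT * ((1+r)^n - 1) / r
Growth factor: (1 + 0.0236)^9 = 1.233595
Numerator: 1.233595 - 1 = 0.233595
FV = $1,300.00 * 0.233595 / 0.0236 = $12,867.50

$12,867.50


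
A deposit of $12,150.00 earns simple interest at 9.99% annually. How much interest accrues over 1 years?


Formula: I = P * r * t
Substituting: I = $12,150.00 * 0.0999 * 1
Step: I = $12,150.00 * 0.0999
I = $1,213.79

$1,213.79


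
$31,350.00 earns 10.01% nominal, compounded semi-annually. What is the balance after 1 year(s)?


Formula: FV = P * (1 + r/m)^(m*t)
Period rate: r/m = 0.1001 / 2 = 0.05005
Total periods: m*t = 2 * 1 = 2
Growth factor: (1 + 0.05005)^2 = 1.102605
FV = $31,350.00 * 1.102605 = $34,566.67

$34,566.67


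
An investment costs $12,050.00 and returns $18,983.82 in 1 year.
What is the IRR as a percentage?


Formula: IRR = C1/C0 - 1
Substituting: IRR = $18,983.82 / $12,050.00 - 1
Ratio: 1.575421 - 1 = 0.575421
IRR = 57.5421%

57.5421%


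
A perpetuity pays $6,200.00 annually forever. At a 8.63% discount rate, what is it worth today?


Formula: PV = C / r
Substituting: PV = $6,200.00 / 0.0863
PV = $71,842.41

$71,842.41


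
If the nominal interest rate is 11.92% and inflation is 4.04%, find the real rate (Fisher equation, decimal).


Formula: (1 + r_real) = (1 + r_nom) / (1 + inflation)
Substituting: (1 + r_real) = 1.1192 / 1.0404
(1 + r_real) = 1.07574
r_real = 1.07574 - 1 = 0.07574

0.07574


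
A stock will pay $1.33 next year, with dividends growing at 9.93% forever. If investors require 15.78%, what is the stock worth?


Formula: P = D1 / (r - g)
Spread: r - g = 0.1578 - 0.0993 = 0.0585
Substituting: P = $1.33 / 0.0585
P = $22.74

$22.74


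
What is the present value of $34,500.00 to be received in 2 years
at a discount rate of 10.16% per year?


Formula: PV = FV / (1 + r)^n
Substituting: PV = $34,500.00 / (1 + 0.1016)^2
Discount factor: (1.1016)^2 = 1.213523
PV = $34,500.00 / 1.213523 = $28,429.63

$28,429.63


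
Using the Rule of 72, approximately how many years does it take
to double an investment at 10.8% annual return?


Formula: Years ≈ 72 / r
Substituting: Years ≈ 72 / 10.8
Years ≈ 6.7

6.7 years


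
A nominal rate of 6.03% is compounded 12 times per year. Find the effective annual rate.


Formula: EAR = (1 + r/m)^m - 1
Period rate: r/m = 0.0603 / 12 = 0.005025
Compounding: (1 + 0.005025)^12 = 1.061995
EAR = 1.061995 - 1 = 0.061995

0.061995


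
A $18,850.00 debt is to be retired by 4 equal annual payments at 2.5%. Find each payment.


Formula: PMT = PV * r / (1 - (1+r)^(-n))
Denominator: 1 - (1 + 0.025)^(-4) = 0.094049
Numerator: $18,850.00 * 0.025 = 471.25
PMT = 471.25 / 0.094049 = $5,010.67

$5,010.67


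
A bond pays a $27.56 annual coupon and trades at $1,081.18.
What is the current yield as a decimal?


Formula: Current yield = annual coupon / price
Substituting: CY = $27.56 / $1,081.18
CY = 0.025491

0.025491


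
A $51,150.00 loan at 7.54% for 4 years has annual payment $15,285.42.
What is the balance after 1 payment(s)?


Formula: Balance = PV*(1+r)^k - PMT*((1+r)^k - 1)/r
Growth: (1 + 0.0754)^1 = 1.0754
Accumulated factor: ((1+r)^k - 1)/r = 1.0
Balance = $51,150.00 * 1.0754 - $15,285.42 * 1.0
Balance = $39,721.29

$39,721.29


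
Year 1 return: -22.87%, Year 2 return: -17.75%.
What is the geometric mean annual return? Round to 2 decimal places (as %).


Formula: Geometric mean = ((1+r1)*(1+r2))^(1/2) - 1
Product: (1 + -0.2287) * (1 + -0.1775) = 0.7713 * 0.8225 = 0.634394
Square root: 0.634394^0.5 = 0.796489
Geometric mean = 0.796489 - 1 = -0.203511
As percentage: -20.35%

-20.35%


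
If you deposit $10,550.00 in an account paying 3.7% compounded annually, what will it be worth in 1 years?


Formula: FV = P * (1 + r)^n
Substituting: FV = $10,550.00 * (1 + 0.037)^1
Growth factor: (1.037)^1 = 1.037
FV = $10,550.00 * 1.037 = $10,940.35

$10,940.35


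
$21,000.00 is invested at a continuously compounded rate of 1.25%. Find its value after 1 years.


Formula: FV = P * e^(r*t)
Exponent: r*t = 0.0125 * 1 = 0.0125
e^(0.0125) = 1.012578
FV = $21,000.00 * 1.012578 = $21,264.15

$21,264.15


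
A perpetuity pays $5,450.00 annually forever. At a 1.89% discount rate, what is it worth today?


Formula: PV = C / r
Substituting: PV = $5,450.00 / 0.0189
PV = $288,359.79

$288,359.79


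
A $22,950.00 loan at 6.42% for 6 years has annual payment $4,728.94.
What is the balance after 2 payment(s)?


Formula: Balance = PV*(1+r)^k - PMT*((1+r)^k - 1)/r
Growth: (1 + 0.0642)^2 = 1.132522
Accumulated factor: ((1+r)^k - 1)/r = 2.0642
Balance = $22,950.00 * 1.132522 - $4,728.94 * 2.0642
Balance = $16,229.89

$16,229.89


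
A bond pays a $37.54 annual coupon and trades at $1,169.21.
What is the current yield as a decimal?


Formula: Current yield = annual coupon / price
Substituting: CY = $37.54 / $1,169.21
CY = 0.032107

0.032107


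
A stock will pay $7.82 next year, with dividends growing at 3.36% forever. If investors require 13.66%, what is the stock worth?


Formula: P = D1 / (r - g)
Spread: r - g = 0.1366 - 0.0336 = 0.103
Substituting: P = $7.82 / 0.103
P = $75.92

$75.92


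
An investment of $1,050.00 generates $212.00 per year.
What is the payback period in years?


Formula: Payback = investment / annual cash flow
Substituting: Payback = $1,050.00 / $212.00
Payback = 4.9528 years

4.9528 years


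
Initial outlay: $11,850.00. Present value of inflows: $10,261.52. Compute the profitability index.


Formula: PI = PV(cash flows) / initial investment
Substituting: PI = $10,261.52 / $11,850.00
PI = 0.866

0.866


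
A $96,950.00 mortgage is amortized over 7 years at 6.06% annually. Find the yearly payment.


Formula: PMT = PV * r / (1 - (1+r)^(-n))
Denominator: 1 - (1 + 0.0606)^(-7) = 0.337572
Numerator: $96,950.00 * 0.0606 = 5875.17
PMT = 5875.17 / 0.337572 = $17,404.20

$17,404.20


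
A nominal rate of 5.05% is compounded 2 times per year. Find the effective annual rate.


Formula: EAR = (1 + r/m)^m - 1
Period rate: r/m = 0.0505 / 2 = 0.02525
Compounding: (1 + 0.02525)^2 = 1.051138
EAR = 1.051138 - 1 = 0.051138

0.051138


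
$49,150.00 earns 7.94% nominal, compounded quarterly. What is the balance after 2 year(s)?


Formula: FV = P * (1 + r/m)^(m*t)
Period rate: r/m = 0.0794 / 4 = 0.01985
Total periods: m*t = 4 * 2 = 8
Growth factor: (1 + 0.01985)^8 = 1.170282
FV = $49,150.00 * 1.170282 = $57,519.34

$57,519.34


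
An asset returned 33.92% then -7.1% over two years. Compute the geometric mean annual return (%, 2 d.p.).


Formula: Geometric mean = ((1+r1)*(1+r2))^(1/2) - 1
Product: (1 + 0.3392) * (1 + -0.071) = 1.3392 * 0.929 = 1.244117
Square root: 1.244117^0.5 = 1.1154
Geometric mean = 1.1154 - 1 = 0.1154
As percentage: 11.54%

11.54%


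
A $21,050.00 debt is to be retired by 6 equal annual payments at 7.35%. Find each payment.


Formula: PMT = PV * r / (1 - (1+r)^(-n))
Denominator: 1 - (1 + 0.0735)^(-6) = 0.346587
Numerator: $21,050.00 * 0.0735 = 1547.175
PMT = 1547.175 / 0.346587 = $4,464.03

$4,464.03


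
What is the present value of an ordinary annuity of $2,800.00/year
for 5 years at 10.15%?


Formula: PV = PMT * (1 - (1+r)^(-n)) / r
Discount factor: (1 + 0.1015)^(-5) = 0.616705
Bracket: 1 - 0.616705 = 0.383295
PV = $2,800.00 * 0.383295 / 0.1015 = $10,573.65

$10,573.65


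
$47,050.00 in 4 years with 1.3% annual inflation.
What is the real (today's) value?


Formula: Real value = nominal / (1 + inflation)^years
Price level: (1 + 0.013)^4 = 1.053023
Real value = $47,050.00 / 1.053023 = $44,680.89

$44,680.89


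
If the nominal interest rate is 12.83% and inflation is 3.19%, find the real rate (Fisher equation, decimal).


Formula: (1 + r_real) = (1 + r_nom) / (1 + inflation)
Substituting: (1 + r_real) = 1.1283 / 1.0319
(1 + r_real) = 1.09342
r_real = 1.09342 - 1 = 0.09342

0.09342


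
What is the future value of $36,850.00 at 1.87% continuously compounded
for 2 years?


Formula: FV = P * e^(r*t)
Exponent: r*t = 0.0187 * 2 = 0.0374
e^(0.0374) = 1.038108
FV = $36,850.00 * 1.038108 = $38,254.29

$38,254.29


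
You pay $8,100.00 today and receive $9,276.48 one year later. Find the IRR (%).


Formula: IRR = C1/C0 - 1
Substituting: IRR = $9,276.48 / $8,100.00 - 1
Ratio: 1.145244 - 1 = 0.145244
IRR = 14.5244%

14.5244%


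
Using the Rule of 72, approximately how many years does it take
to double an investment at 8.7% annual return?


Formula: Years ≈ 72 / r
Substituting: Years ≈ 72 / 8.7
Years ≈ 8.3

8.3 years


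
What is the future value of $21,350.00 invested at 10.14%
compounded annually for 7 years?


Formula: FV = P * (1 + r)^n
Substituting: FV = $21,350.00 * (1 + 0.1014)^7
Growth factor: (1.1014)^7 = 1.966145
FV = $21,350.00 * 1.966145 = $41,977.19

$41,977.19


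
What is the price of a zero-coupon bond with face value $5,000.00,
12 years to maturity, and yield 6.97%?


Formula: Price = FV / (1 + r)^n
Substituting: Price = $5,000.00 / (1 + 0.0697)^12
Discount factor: (1.0697)^12 = 2.244626
Price = $5,000.00 / 2.244626 = $2,227.54

$2,227.54


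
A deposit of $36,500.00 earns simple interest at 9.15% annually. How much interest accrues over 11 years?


Formula: I = P * r * t
Substituting: I = $36,500.00 * 0.0915 * 11
Step: I = $36,500.00 * 1.0065
I = $36,737.25

$36,737.25


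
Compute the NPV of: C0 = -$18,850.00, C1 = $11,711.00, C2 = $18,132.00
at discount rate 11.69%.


Formula: NPV = C0 + C1/(1+r) + C2/(1+r)^2
Discount C1: $11,711.00 / (1 + 0.1169) = $10,485.27
Discount C2: $18,132.00 / (1 + 0.1169)^2 = $14,535.07
NPV = -$18,850.00 + $10,485.27 + $14,535.07 = $6,170.34

$6,170.34


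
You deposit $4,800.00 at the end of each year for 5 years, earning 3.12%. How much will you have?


Formula: FV = PMT * ((1+r)^n - 1) / r
Growth factor: (1 + 0.0312)^5 = 1.166043
Numerator: 1.166043 - 1 = 0.166043
FV = $4,800.00 * 0.166043 / 0.0312 = $25,545.06

$25,545.06


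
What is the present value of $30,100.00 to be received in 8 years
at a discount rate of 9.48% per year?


Formula: PV = FV / (1 + r)^n
Substituting: PV = $30,100.00 / (1 + 0.0948)^8
Discount factor: (1.0948)^8 = 2.063851
PV = $30,100.00 / 2.063851 = $14,584.39

$14,584.39


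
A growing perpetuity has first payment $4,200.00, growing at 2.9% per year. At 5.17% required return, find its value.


Formula: PV = C / (r - g)
Spread: r - g = 0.0517 - 0.029 = 0.0227
Substituting: PV = $4,200.00 / 0.0227
PV = $185,022.03

$185,022.03


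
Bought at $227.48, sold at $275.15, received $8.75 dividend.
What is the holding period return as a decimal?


Formula: HPR = (P1 - P0 + D) / P0
Gain: $275.15 - $227.48 + $8.75 = $56.42
HPR = $56.42 / $227.48 = 0.248

0.248


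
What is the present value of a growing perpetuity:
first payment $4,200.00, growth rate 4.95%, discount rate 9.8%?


Formula: PV = C / (r - g)
Spread: r - g = 0.098 - 0.0495 = 0.0485
Substituting: PV = $4,200.00 / 0.0485
PV = $86,597.94

$86,597.94


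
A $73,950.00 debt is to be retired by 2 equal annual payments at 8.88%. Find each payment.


Formula: PMT = PV * r / (1 - (1+r)^(-n))
Denominator: 1 - (1 + 0.0888)^(-2) = 0.156464
Numerator: $73,950.00 * 0.0888 = 6566.76
PMT = 6566.76 / 0.156464 = $41,969.86

$41,969.86


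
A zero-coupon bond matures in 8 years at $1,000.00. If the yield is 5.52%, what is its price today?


Formula: Price = FV / (1 + r)^n
Substituting: Price = $1,000.00 / (1 + 0.0552)^8
Discount factor: (1.0552)^8 = 1.537016
Price = $1,000.00 / 1.537016 = $650.61

$650.61


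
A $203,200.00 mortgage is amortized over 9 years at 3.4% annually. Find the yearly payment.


Formula: PMT = PV * r / (1 - (1+r)^(-n))
Denominator: 1 - (1 + 0.034)^(-9) = 0.259858
Numerator: $203,200.00 * 0.034 = 6908.8
PMT = 6908.8 / 0.259858 = $26,586.85

$26,586.85


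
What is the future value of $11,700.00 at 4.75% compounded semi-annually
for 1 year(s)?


Formula: FV = P * (1 + r/m)^(m*t)
Period rate: r/m = 0.0475 / 2 = 0.02375
Total periods: m*t = 2 * 1 = 2
Growth factor: (1 + 0.02375)^2 = 1.048064
FV = $11,700.00 * 1.048064 = $12,262.35

$12,262.35


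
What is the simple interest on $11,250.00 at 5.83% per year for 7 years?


Formula: I = P * r * t
Substituting: I = $11,250.00 * 0.0583 * 7
Step: I = $11,250.00 * 0.4081
I = $4,591.13

$4,591.13


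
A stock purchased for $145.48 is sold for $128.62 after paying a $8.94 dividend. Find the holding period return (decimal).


Formula: HPR = (P1 - P0 + D) / P0
Gain: $128.62 - $145.48 + $8.94 = -$7.92
HPR = -$7.92 / $145.48 = -0.0544

-0.0544


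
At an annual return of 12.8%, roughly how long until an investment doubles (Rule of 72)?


Formula: Years ≈ 72 / r
Substituting: Years ≈ 72 / 12.8
Years ≈ 5.6

5.6 years


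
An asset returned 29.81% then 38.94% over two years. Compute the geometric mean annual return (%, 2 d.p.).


Formula: Geometric mean = ((1+r1)*(1+r2))^(1/2) - 1
Product: (1 + 0.2981) * (1 + 0.3894) = 1.2981 * 1.3894 = 1.80358
Square root: 1.80358^0.5 = 1.342974
Geometric mean = 1.342974 - 1 = 0.342974
As percentage: 34.30%

34.30%


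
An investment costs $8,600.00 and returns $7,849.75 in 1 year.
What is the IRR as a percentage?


Formula: IRR = C1/C0 - 1
Substituting: IRR = $7,849.75 / $8,600.00 - 1
Ratio: 0.912762 - 1 = -0.087238
IRR = -8.7238%

-8.7238%


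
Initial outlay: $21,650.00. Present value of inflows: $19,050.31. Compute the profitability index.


Formula: PI = PV(cash flows) / initial investment
Substituting: PI = $19,050.31 / $21,650.00
PI = 0.8799

0.8799


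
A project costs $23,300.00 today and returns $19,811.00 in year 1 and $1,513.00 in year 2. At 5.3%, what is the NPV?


Formula: NPV = C0 + C1/(1+r) + C2/(1+r)^2
Discount C1: $19,811.00 / (1 + 0.053) = $18,813.87
Discount C2: $1,513.00 / (1 + 0.053)^2 = $1,364.53
NPV = -$23,300.00 + $18,813.87 + $1,364.53 = -$3,121.61

-$3,121.61


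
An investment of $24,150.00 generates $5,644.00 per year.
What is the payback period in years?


Formula: Payback = investment / annual cash flow
Substituting: Payback = $24,150.00 / $5,644.00
Payback = 4.2789 years

4.2789 years


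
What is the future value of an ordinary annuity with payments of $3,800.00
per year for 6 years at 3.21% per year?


Formula: FV = PMT * ((1+r)^n - 1) / r
Growth factor: (1 + 0.0321)^6 = 1.208734
Numerator: 1.208734 - 1 = 0.208734
FV = $3,800.00 * 0.208734 / 0.0321 = $24,709.92

$24,709.92


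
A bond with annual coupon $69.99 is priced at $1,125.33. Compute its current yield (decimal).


Formula: Current yield = annual coupon / price
Substituting: CY = $69.99 / $1,125.33
CY = 0.062195

0.062195


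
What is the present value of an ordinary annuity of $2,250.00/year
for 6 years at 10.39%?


Formula: PV = PMT * (1 - (1+r)^(-n)) / r
Discount factor: (1 + 0.1039)^(-6) = 0.552614
Bracket: 1 - 0.552614 = 0.447386
PV = $2,250.00 * 0.447386 / 0.1039 = $9,688.35

$9,688.35


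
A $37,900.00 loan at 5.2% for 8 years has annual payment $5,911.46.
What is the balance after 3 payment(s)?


Formula: Balance = PV*(1+r)^k - PMT*((1+r)^k - 1)/r
Growth: (1 + 0.052)^3 = 1.164253
Accumulated factor: ((1+r)^k - 1)/r = 3.158704
Balance = $37,900.00 * 1.164253 - $5,911.46 * 3.158704
Balance = $25,452.62

$25,452.62


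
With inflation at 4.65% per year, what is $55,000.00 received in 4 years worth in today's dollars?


Formula: Real value = nominal / (1 + inflation)^years
Price level: (1 + 0.0465)^4 = 1.19938
Real value = $55,000.00 / 1.19938 = $45,857.01

$45,857.01


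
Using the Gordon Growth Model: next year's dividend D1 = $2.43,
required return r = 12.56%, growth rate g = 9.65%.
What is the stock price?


Formula: P = D1 / (r - g)
Spread: r - g = 0.1256 - 0.0965 = 0.0291
Substituting: P = $2.43 / 0.0291
P = $83.51

$83.51


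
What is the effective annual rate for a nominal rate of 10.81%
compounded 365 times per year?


Formula: EAR = (1 + r/m)^m - 1
Period rate: r/m = 0.1081 / 365 = 0.000296
Compounding: (1 + 0.000296)^365 = 1.114141
EAR = 1.114141 - 1 = 0.114141

0.114141


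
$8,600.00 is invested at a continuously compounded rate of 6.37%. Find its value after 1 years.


Formula: FV = P * e^(r*t)
Exponent: r*t = 0.0637 * 1 = 0.0637
e^(0.0637) = 1.065773
FV = $8,600.00 * 1.065773 = $9,165.64

$9,165.64


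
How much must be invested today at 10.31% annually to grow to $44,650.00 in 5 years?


Formula: PV = FV / (1 + r)^n
Substituting: PV = $44,650.00 / (1 + 0.1031)^5
Discount factor: (1.1031)^5 = 1.633332
PV = $44,650.00 / 1.633332 = $27,336.76

$27,336.76


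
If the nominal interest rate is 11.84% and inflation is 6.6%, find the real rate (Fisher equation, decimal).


Formula: (1 + r_real) = (1 + r_nom) / (1 + inflation)
Substituting: (1 + r_real) = 1.1184 / 1.066
(1 + r_real) = 1.049156
r_real = 1.049156 - 1 = 0.049156

0.049156


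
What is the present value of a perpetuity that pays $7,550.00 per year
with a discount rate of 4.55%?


Formula: PV = C / r
Substituting: PV = $7,550.00 / 0.0455
PV = $165,934.07

$165,934.07


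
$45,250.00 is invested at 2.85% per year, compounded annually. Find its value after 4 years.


Formula: FV = P * (1 + r)^n
Substituting: FV = $45,250.00 * (1 + 0.0285)^4
Growth factor: (1.0285)^4 = 1.118967
FV = $45,250.00 * 1.118967 = $50,633.25

$50,633.25


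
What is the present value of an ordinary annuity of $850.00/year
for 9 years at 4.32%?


Formula: PV = PMT * (1 - (1+r)^(-n)) / r
Discount factor: (1 + 0.0432)^(-9) = 0.683426
Bracket: 1 - 0.683426 = 0.316574
PV = $850.00 * 0.316574 / 0.0432 = $6,228.88

$6,228.88


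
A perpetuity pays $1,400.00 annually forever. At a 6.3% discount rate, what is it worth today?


Formula: PV = C / r
Substituting: PV = $1,400.00 / 0.063
PV = $22,222.22

$22,222.22


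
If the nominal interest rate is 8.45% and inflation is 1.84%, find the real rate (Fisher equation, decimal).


Formula: (1 + r_real) = (1 + r_nom) / (1 + inflation)
Substituting: (1 + r_real) = 1.0845 / 1.0184
(1 + r_real) = 1.064906
r_real = 1.064906 - 1 = 0.064906

0.064906


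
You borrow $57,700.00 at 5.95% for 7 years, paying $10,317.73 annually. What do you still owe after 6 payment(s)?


Formula: Balance = PV*(1+r)^k - PMT*((1+r)^k - 1)/r
Growth: (1 + 0.0595)^6 = 1.414509
Accumulated factor: ((1+r)^k - 1)/r = 6.966541
Balance = $57,700.00 * 1.414509 - $10,317.73 * 6.966541
Balance = $9,738.29

$9,738.29


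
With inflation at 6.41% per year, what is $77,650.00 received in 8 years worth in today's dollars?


Formula: Real value = nominal / (1 + inflation)^years
Price level: (1 + 0.0641)^8 = 1.64384
Real value = $77,650.00 / 1.64384 = $47,236.96

$47,236.96


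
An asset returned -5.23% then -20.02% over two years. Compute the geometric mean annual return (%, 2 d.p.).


Formula: Geometric mean = ((1+r1)*(1+r2))^(1/2) - 1
Product: (1 + -0.0523) * (1 + -0.2002) = 0.9477 * 0.7998 = 0.75797
Square root: 0.75797^0.5 = 0.870615
Geometric mean = 0.870615 - 1 = -0.129385
As percentage: -12.94%

-12.94%


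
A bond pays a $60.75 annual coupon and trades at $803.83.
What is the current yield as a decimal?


Formula: Current yield = annual coupon / price
Substituting: CY = $60.75 / $803.83
CY = 0.075576

0.075576


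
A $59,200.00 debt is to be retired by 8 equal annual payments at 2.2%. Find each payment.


Formula: PMT = PV * r / (1 - (1+r)^(-n))
Denominator: 1 - (1 + 0.022)^(-8) = 0.15978
Numerator: $59,200.00 * 0.022 = 1302.4
PMT = 1302.4 / 0.15978 = $8,151.19

$8,151.19


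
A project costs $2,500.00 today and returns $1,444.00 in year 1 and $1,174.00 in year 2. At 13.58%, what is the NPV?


Formula: NPV = C0 + C1/(1+r) + C2/(1+r)^2
Discount C1: $1,444.00 / (1 + 0.1358) = $1,271.35
Discount C2: $1,174.00 / (1 + 0.1358)^2 = $910.05
NPV = -$2,500.00 + $1,271.35 + $910.05 = -$318.60

-$318.60


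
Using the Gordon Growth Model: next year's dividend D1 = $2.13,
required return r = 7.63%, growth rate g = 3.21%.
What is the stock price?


Formula: P = D1 / (r - g)
Spread: r - g = 0.0763 - 0.0321 = 0.0442
Substituting: P = $2.13 / 0.0442
P = $48.19

$48.19


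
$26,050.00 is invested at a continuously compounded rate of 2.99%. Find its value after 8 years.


Formula: FV = P * e^(r*t)
Exponent: r*t = 0.0299 * 8 = 0.2392
e^(0.2392) = 1.270233
FV = $26,050.00 * 1.270233 = $33,089.56

$33,089.56


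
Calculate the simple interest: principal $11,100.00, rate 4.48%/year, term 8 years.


Formula: I = P * r * t
Substituting: I = $11,100.00 * 0.0448 * 8
Step: I = $11,100.00 * 0.3584
I = $3,978.24

$3,978.24


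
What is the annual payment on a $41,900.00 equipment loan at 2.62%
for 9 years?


Formula: PMT = PV * r / (1 - (1+r)^(-n))
Denominator: 1 - (1 + 0.0262)^(-9) = 0.207659
Numerator: $41,900.00 * 0.0262 = 1097.78
PMT = 1097.78 / 0.207659 = $5,286.44

$5,286.44


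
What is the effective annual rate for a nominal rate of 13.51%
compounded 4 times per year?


Formula: EAR = (1 + r/m)^m - 1
Period rate: r/m = 0.1351 / 4 = 0.033775
Compounding: (1 + 0.033775)^4 = 1.1421
EAR = 1.1421 - 1 = 0.1421

0.1421


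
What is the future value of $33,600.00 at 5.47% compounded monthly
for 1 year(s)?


Formula: FV = P * (1 + r/m)^(m*t)
Period rate: r/m = 0.0547 / 12 = 0.004558
Total periods: m*t = 12 * 1 = 12
Growth factor: (1 + 0.004558)^12 = 1.056092
FV = $33,600.00 * 1.056092 = $35,484.71

$35,484.71


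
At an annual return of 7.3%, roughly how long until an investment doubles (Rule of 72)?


Formula: Years ≈ 72 / r
Substituting: Years ≈ 72 / 7.3
Years ≈ 9.9

9.9 years


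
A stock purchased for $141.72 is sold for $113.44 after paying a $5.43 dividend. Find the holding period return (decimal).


Formula: HPR = (P1 - P0 + D) / P0
Gain: $113.44 - $141.72 + $5.43 = -$22.85
HPR = -$22.85 / $141.72 = -0.1612

-0.1612


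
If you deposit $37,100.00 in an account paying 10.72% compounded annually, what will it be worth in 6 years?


Formula: FV = P * (1 + r)^n
Substituting: FV = $37,100.00 * (1 + 0.1072)^6
Growth factor: (1.1072)^6 = 1.842284
FV = $37,100.00 * 1.842284 = $68,348.72

$68,348.72


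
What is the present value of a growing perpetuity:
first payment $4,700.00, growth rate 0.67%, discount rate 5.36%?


Formula: PV = C / (r - g)
Spread: r - g = 0.0536 - 0.0067 = 0.0469
Substituting: PV = $4,700.00 / 0.0469
PV = $100,213.22

$100,213.22


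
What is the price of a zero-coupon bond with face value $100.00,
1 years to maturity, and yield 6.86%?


Formula: Price = FV / (1 + r)^n
Substituting: Price = $100.00 / (1 + 0.0686)^1
Discount factor: (1.0686)^1 = 1.0686
Price = $100.00 / 1.0686 = $93.58

$93.58


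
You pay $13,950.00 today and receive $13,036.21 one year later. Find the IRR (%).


Formula: IRR = C1/C0 - 1
Substituting: IRR = $13,036.21 / $13,950.00 - 1
Ratio: 0.934495 - 1 = -0.065505
IRR = -6.5505%

-6.5505%


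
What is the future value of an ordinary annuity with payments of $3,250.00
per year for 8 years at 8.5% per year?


Formula: FV = PMT * ((1+r)^n - 1) / r
Growth factor: (1 + 0.085)^8 = 1.920604
Numerator: 1.920604 - 1 = 0.920604
FV = $3,250.00 * 0.920604 / 0.085 = $35,199.58

$35,199.58


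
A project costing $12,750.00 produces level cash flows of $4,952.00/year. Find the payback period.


Formula: Payback = investment / annual cash flow
Substituting: Payback = $12,750.00 / $4,952.00
Payback = 2.5747 years

2.5747 years


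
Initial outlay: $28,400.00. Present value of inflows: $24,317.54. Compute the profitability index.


Formula: PI = PV(cash flows) / initial investment
Substituting: PI = $24,317.54 / $28,400.00
PI = 0.8563

0.8563


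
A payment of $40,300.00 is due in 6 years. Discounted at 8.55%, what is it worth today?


Formula: PV = FV / (1 + r)^n
Substituting: PV = $40,300.00 / (1 + 0.0855)^6
Discount factor: (1.0855)^6 = 1.635984
PV = $40,300.00 / 1.635984 = $24,633.50

$24,633.50


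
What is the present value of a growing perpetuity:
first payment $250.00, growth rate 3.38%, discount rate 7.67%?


Formula: PV = C / (r - g)
Spread: r - g = 0.0767 - 0.0338 = 0.0429
Substituting: PV = $250.00 / 0.0429
PV = $5,827.51

$5,827.51


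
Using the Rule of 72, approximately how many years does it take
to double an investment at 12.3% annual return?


Formula: Years ≈ 72 / r
Substituting: Years ≈ 72 / 12.3
Years ≈ 5.9

5.9 years


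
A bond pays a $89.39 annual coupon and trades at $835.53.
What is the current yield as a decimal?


Formula: Current yield = annual coupon / price
Substituting: CY = $89.39 / $835.53
CY = 0.106986

0.106986


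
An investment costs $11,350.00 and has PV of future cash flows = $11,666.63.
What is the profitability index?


Formula: PI = PV(cash flows) / initial investment
Substituting: PI = $11,666.63 / $11,350.00
PI = 1.0279

1.0279


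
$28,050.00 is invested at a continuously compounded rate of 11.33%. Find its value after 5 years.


Formula: FV = P * e^(r*t)
Exponent: r*t = 0.1133 * 5 = 0.5665
e^(0.5665) = 1.762089
FV = $28,050.00 * 1.762089 = $49,426.59

$49,426.59


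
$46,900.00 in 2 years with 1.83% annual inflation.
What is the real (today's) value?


Formula: Real value = nominal / (1 + inflation)^years
Price level: (1 + 0.0183)^2 = 1.036935
Real value = $46,900.00 / 1.036935 = $45,229.46

$45,229.46


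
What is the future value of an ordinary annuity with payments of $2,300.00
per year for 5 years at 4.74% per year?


Formula: FV = PMT * ((1+r)^n - 1) / r
Growth factor: (1 + 0.0474)^5 = 1.260558
Numerator: 1.260558 - 1 = 0.260558
FV = $2,300.00 * 0.260558 / 0.0474 = $12,643.11

$12,643.11


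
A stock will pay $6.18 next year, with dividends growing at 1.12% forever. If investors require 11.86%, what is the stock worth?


Formula: P = D1 / (r - g)
Spread: r - g = 0.1186 - 0.0112 = 0.1074
Substituting: P = $6.18 / 0.1074
P = $57.54

$57.54


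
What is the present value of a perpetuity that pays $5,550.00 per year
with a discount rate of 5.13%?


Formula: PV = C / r
Substituting: PV = $5,550.00 / 0.0513
PV = $108,187.13

$108,187.13


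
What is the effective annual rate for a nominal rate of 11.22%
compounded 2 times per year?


Formula: EAR = (1 + r/m)^m - 1
Period rate: r/m = 0.1122 / 2 = 0.0561
Compounding: (1 + 0.0561)^2 = 1.115347
EAR = 1.115347 - 1 = 0.115347

0.115347


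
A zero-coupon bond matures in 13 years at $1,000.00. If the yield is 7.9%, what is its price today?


Formula: Price = FV / (1 + r)^n
Substituting: Price = $1,000.00 / (1 + 0.079)^13
Discount factor: (1.079)^13 = 2.687069
Price = $1,000.00 / 2.687069 = $372.15

$372.15


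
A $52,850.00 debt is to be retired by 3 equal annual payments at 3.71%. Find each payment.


Formula: PMT = PV * r / (1 - (1+r)^(-n))
Denominator: 1 - (1 + 0.0371)^(-3) = 0.103525
Numerator: $52,850.00 * 0.0371 = 1960.735
PMT = 1960.735 / 0.103525 = $18,939.69

$18,939.69


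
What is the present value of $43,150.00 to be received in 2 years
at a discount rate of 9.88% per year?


Formula: PV = FV / (1 + r)^n
Substituting: PV = $43,150.00 / (1 + 0.0988)^2
Discount factor: (1.0988)^2 = 1.207361
PV = $43,150.00 / 1.207361 = $35,739.09

$35,739.09


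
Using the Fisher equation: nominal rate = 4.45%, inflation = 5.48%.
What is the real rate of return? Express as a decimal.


Formula: (1 + r_real) = (1 + r_nom) / (1 + inflation)
Substituting: (1 + r_real) = 1.0445 / 1.0548
(1 + r_real) = 0.990235
r_real = 0.990235 - 1 = -0.009765

-0.009765


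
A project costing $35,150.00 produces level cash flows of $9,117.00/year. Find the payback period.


Formula: Payback = investment / annual cash flow
Substituting: Payback = $35,150.00 / $9,117.00
Payback = 3.8554 years

3.8554 years


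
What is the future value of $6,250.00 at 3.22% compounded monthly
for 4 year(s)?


Formula: FV = P * (1 + r/m)^(m*t)
Period rate: r/m = 0.0322 / 12 = 0.002683
Total periods: m*t = 12 * 4 = 48
Growth factor: (1 + 0.002683)^48 = 1.137266
FV = $6,250.00 * 1.137266 = $7,107.92

$7,107.92


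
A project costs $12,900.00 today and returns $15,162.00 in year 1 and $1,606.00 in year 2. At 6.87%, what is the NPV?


Formula: NPV = C0 + C1/(1+r) + C2/(1+r)^2
Discount C1: $15,162.00 / (1 + 0.0687) = $14,187.33
Discount C2: $1,606.00 / (1 + 0.0687)^2 = $1,406.16
NPV = -$12,900.00 + $14,187.33 + $1,406.16 = $2,693.49

$2,693.49


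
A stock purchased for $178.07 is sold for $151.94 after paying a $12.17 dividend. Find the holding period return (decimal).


Formula: HPR = (P1 - P0 + D) / P0
Gain: $151.94 - $178.07 + $12.17 = -$13.96
HPR = -$13.96 / $178.07 = -0.0784

-0.0784


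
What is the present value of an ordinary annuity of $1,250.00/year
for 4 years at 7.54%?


Formula: PV = PMT * (1 - (1+r)^(-n)) / r
Discount factor: (1 + 0.0754)^(-4) = 0.747687
Bracket: 1 - 0.747687 = 0.252313
PV = $1,250.00 * 0.252313 / 0.0754 = $4,182.91

$4,182.91


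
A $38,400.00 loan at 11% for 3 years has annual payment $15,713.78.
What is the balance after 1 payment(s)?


Formula: Balance = PV*(1+r)^k - PMT*((1+r)^k - 1)/r
Growth: (1 + 0.11)^1 = 1.11
Accumulated factor: ((1+r)^k - 1)/r = 1.0
Balance = $38,400.00 * 1.11 - $15,713.78 * 1.0
Balance = $26,910.22

$26,910.22


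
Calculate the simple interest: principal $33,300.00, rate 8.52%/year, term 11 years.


Formula: I = P * r * t
Substituting: I = $33,300.00 * 0.0852 * 11
Step: I = $33,300.00 * 0.9372
I = $31,208.76

$31,208.76


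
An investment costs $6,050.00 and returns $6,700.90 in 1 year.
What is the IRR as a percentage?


Formula: IRR = C1/C0 - 1
Substituting: IRR = $6,700.90 / $6,050.00 - 1
Ratio: 1.107587 - 1 = 0.107587
IRR = 10.7587%

10.7587%


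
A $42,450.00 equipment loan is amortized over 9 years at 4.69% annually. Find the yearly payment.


Formula: PMT = PV * r / (1 - (1+r)^(-n))
Denominator: 1 - (1 + 0.0469)^(-9) = 0.338007
Numerator: $42,450.00 * 0.0469 = 1990.905
PMT = 1990.905 / 0.338007 = $5,890.12

$5,890.12


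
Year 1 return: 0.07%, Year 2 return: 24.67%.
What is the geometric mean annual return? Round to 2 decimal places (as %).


Formula: Geometric mean = ((1+r1)*(1+r2))^(1/2) - 1
Product: (1 + 0.0007) * (1 + 0.2467) = 1.0007 * 1.2467 = 1.247573
Square root: 1.247573^0.5 = 1.116948
Geometric mean = 1.116948 - 1 = 0.116948
As percentage: 11.69%

11.69%


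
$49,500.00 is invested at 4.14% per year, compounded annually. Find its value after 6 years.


Formula: FV = P * (1 + r)^n
Substituting: FV = $49,500.00 * (1 + 0.0414)^6
Growth factor: (1.0414)^6 = 1.275573
FV = $49,500.00 * 1.275573 = $63,140.88

$63,140.88


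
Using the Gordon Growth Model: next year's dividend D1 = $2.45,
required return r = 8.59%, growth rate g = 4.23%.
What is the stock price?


Formula: P = D1 / (r - g)
Spread: r - g = 0.0859 - 0.0423 = 0.0436
Substituting: P = $2.45 / 0.0436
P = $56.19

$56.19


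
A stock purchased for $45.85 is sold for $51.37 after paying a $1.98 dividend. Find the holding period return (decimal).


Formula: HPR = (P1 - P0 + D) / P0
Gain: $51.37 - $45.85 + $1.98 = $7.50
HPR = $7.50 / $45.85 = 0.1636

0.1636


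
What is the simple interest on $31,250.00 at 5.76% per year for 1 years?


Formula: I = P * r * t
Substituting: I = $31,250.00 * 0.0576 * 1
Step: I = $31,250.00 * 0.0576
I = $1,800.00

$1,800.00


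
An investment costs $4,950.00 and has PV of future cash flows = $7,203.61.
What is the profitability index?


Formula: PI = PV(cash flows) / initial investment
Substituting: PI = $7,203.61 / $4,950.00
PI = 1.4553

1.4553


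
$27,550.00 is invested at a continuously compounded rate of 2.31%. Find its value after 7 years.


Formula: FV = P * e^(r*t)
Exponent: r*t = 0.0231 * 7 = 0.1617
e^(0.1617) = 1.175508
FV = $27,550.00 * 1.175508 = $32,385.23

$32,385.23


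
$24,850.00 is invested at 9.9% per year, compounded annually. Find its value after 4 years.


Formula: FV = P * (1 + r)^n
Substituting: FV = $24,850.00 * (1 + 0.099)^4
Growth factor: (1.099)^4 = 1.458783
FV = $24,850.00 * 1.458783 = $36,250.76

$36,250.76


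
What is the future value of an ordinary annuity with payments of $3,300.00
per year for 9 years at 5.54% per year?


Formula: FV = PMT * ((1+r)^n - 1) / r
Growth factor: (1 + 0.0554)^9 = 1.624628
Numerator: 1.624628 - 1 = 0.624628
FV = $3,300.00 * 0.624628 / 0.0554 = $37,207.06

$37,207.06


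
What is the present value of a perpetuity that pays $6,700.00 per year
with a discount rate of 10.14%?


Formula: PV = C / r
Substituting: PV = $6,700.00 / 0.1014
PV = $66,074.95

$66,074.95


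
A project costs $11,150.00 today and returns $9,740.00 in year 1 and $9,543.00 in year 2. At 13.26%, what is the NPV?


Formula: NPV = C0 + C1/(1+r) + C2/(1+r)^2
Discount C1: $9,740.00 / (1 + 0.1326) = $8,599.68
Discount C2: $9,543.00 / (1 + 0.1326)^2 = $7,439.30
NPV = -$11,150.00 + $8,599.68 + $7,439.30 = $4,888.98

$4,888.98


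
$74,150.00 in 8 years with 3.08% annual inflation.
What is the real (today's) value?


Formula: Real value = nominal / (1 + inflation)^years
Price level: (1 + 0.0308)^8 = 1.274663
Real value = $74,150.00 / 1.274663 = $58,172.25

$58,172.25


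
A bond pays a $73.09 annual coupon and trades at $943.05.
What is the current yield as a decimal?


Formula: Current yield = annual coupon / price
Substituting: CY = $73.09 / $943.05
CY = 0.077504

0.077504


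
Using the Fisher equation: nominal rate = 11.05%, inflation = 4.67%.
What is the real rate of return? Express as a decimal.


Formula: (1 + r_real) = (1 + r_nom) / (1 + inflation)
Substituting: (1 + r_real) = 1.1105 / 1.0467
(1 + r_real) = 1.060953
r_real = 1.060953 - 1 = 0.060953

0.060953


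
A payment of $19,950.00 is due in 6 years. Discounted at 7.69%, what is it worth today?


Formula: PV = FV / (1 + r)^n
Substituting: PV = $19,950.00 / (1 + 0.0769)^6
Discount factor: (1.0769)^6 = 1.55974
PV = $19,950.00 / 1.55974 = $12,790.59

$12,790.59


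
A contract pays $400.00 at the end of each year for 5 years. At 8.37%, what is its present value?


Formula: PV = PMT * (1 - (1+r)^(-n)) / r
Discount factor: (1 + 0.0837)^(-5) = 0.669044
Bracket: 1 - 0.669044 = 0.330956
PV = $400.00 * 0.330956 / 0.0837 = $1,581.63

$1,581.63


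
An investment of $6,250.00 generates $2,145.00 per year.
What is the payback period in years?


Formula: Payback = investment / annual cash flow
Substituting: Payback = $6,250.00 / $2,145.00
Payback = 2.9138 years

2.9138 years


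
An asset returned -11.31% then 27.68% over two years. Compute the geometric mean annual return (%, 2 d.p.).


Formula: Geometric mean = ((1+r1)*(1+r2))^(1/2) - 1
Product: (1 + -0.1131) * (1 + 0.2768) = 0.8869 * 1.2768 = 1.132394
Square root: 1.132394^0.5 = 1.06414
Geometric mean = 1.06414 - 1 = 0.06414
As percentage: 6.41%

6.41%


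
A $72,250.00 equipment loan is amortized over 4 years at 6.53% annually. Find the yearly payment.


Formula: PMT = PV * r / (1 - (1+r)^(-n))
Denominator: 1 - (1 + 0.0653)^(-4) = 0.223552
Numerator: $72,250.00 * 0.0653 = 4717.925
PMT = 4717.925 / 0.223552 = $21,104.36

$21,104.36


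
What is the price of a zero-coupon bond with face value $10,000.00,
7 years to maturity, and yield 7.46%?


Formula: Price = FV / (1 + r)^n
Substituting: Price = $10,000.00 / (1 + 0.0746)^7
Discount factor: (1.0746)^7 = 1.654733
Price = $10,000.00 / 1.654733 = $6,043.27

$6,043.27


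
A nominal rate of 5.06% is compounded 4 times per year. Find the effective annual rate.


Formula: EAR = (1 + r/m)^m - 1
Period rate: r/m = 0.0506 / 4 = 0.01265
Compounding: (1 + 0.01265)^4 = 1.051568
EAR = 1.051568 - 1 = 0.051568

0.051568


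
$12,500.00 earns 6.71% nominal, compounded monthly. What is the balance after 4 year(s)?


Formula: FV = P * (1 + r/m)^(m*t)
Period rate: r/m = 0.0671 / 12 = 0.005592
Total periods: m*t = 12 * 4 = 48
Growth factor: (1 + 0.005592)^48 = 1.306893
FV = $12,500.00 * 1.306893 = $16,336.16

$16,336.16


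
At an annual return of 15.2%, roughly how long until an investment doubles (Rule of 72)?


Formula: Years ≈ 72 / r
Substituting: Years ≈ 72 / 15.2
Years ≈ 4.7

4.7 years


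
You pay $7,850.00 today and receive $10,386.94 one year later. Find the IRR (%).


Formula: IRR = C1/C0 - 1
Substituting: IRR = $10,386.94 / $7,850.00 - 1
Ratio: 1.323177 - 1 = 0.323177
IRR = 32.3177%

32.3177%


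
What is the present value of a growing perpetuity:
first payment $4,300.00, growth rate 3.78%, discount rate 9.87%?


Formula: PV = C / (r - g)
Spread: r - g = 0.0987 - 0.0378 = 0.0609
Substituting: PV = $4,300.00 / 0.0609
PV = $70,607.55

$70,607.55


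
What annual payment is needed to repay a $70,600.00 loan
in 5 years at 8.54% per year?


Formula: PMT = PV * r / (1 - (1+r)^(-n))
Denominator: 1 - (1 + 0.0854)^(-5) = 0.336179
Numerator: $70,600.00 * 0.0854 = 6029.24
PMT = 6029.24 / 0.336179 = $17,934.61

$17,934.61


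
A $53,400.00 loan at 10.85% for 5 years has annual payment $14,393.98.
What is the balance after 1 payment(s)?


Formula: Balance = PV*(1+r)^k - PMT*((1+r)^k - 1)/r
Growth: (1 + 0.1085)^1 = 1.1085
Accumulated factor: ((1+r)^k - 1)/r = 1.0
Balance = $53,400.00 * 1.1085 - $14,393.98 * 1.0
Balance = $44,799.92

$44,799.92


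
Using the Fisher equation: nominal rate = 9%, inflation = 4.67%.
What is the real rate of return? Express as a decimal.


Formula: (1 + r_real) = (1 + r_nom) / (1 + inflation)
Substituting: (1 + r_real) = 1.09 / 1.0467
(1 + r_real) = 1.041368
r_real = 1.041368 - 1 = 0.041368

0.041368
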